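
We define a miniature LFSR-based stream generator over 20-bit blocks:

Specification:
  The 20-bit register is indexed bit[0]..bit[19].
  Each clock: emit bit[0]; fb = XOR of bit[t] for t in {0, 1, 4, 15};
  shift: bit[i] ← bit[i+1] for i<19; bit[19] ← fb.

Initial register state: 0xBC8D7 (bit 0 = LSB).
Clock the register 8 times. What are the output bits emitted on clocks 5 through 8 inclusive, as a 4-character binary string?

reg_0 = 0xBC8D7
clock 1: out=1, reg = 0x5E46B
clock 2: out=1, reg = 0xAF235
clock 3: out=1, reg = 0xD791A
clock 4: out=0, reg = 0x6BC8D
clock 5: out=1, reg = 0x35E46
clock 6: out=0, reg = 0x9AF23
clock 7: out=1, reg = 0xCD791
clock 8: out=1, reg = 0xE6BC8

1011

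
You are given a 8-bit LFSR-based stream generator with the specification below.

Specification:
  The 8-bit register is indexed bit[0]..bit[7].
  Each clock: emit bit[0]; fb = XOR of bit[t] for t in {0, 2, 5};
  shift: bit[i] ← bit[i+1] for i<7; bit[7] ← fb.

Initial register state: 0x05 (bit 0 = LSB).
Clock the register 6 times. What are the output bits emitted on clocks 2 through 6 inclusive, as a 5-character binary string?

01000

reg_0 = 0x05
clock 1: out=1, reg = 0x02
clock 2: out=0, reg = 0x01
clock 3: out=1, reg = 0x80
clock 4: out=0, reg = 0x40
clock 5: out=0, reg = 0x20
clock 6: out=0, reg = 0x90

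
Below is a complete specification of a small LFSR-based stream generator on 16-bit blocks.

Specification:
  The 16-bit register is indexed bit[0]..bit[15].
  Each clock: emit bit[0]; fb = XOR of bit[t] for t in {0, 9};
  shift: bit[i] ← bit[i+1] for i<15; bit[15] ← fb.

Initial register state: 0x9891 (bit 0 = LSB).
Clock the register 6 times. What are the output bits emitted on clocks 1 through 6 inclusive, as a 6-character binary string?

reg_0 = 0x9891
clock 1: out=1, reg = 0xCC48
clock 2: out=0, reg = 0x6624
clock 3: out=0, reg = 0xB312
clock 4: out=0, reg = 0xD989
clock 5: out=1, reg = 0xECC4
clock 6: out=0, reg = 0x7662

100010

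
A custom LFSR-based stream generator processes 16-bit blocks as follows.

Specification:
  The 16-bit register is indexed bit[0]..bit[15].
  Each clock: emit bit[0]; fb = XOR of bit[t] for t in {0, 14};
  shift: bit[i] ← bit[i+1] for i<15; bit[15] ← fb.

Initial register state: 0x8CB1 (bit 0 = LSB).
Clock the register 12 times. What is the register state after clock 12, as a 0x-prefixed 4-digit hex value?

0x68F8

reg_0 = 0x8CB1
clock 1: out=1, reg = 0xC658
clock 2: out=0, reg = 0xE32C
clock 3: out=0, reg = 0xF196
clock 4: out=0, reg = 0xF8CB
clock 5: out=1, reg = 0x7C65
clock 6: out=1, reg = 0x3E32
clock 7: out=0, reg = 0x1F19
clock 8: out=1, reg = 0x8F8C
clock 9: out=0, reg = 0x47C6
clock 10: out=0, reg = 0xA3E3
clock 11: out=1, reg = 0xD1F1
clock 12: out=1, reg = 0x68F8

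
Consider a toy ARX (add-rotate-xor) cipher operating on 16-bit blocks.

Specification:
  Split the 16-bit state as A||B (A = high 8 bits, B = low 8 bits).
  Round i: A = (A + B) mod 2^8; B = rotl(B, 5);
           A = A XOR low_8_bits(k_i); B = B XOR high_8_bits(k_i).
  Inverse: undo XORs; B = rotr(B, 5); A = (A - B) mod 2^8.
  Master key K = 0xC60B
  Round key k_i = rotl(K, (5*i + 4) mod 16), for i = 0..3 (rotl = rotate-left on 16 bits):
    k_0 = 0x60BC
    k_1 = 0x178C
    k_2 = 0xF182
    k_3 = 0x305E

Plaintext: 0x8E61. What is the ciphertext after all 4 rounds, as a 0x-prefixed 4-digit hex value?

0x0B74

s_0 = plaintext = 0x8E61
s_1 = Round(s_0, k_0) = 0x534C
s_2 = Round(s_1, k_1) = 0x139E
s_3 = Round(s_2, k_2) = 0x3322
s_4 = Round(s_3, k_3) = 0x0B74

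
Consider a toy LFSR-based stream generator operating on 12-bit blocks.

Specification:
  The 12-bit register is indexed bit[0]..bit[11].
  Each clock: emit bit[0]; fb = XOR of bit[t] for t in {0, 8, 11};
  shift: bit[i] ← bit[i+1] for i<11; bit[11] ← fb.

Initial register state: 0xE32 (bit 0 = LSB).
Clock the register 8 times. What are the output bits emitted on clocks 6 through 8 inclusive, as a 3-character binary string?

100

reg_0 = 0xE32
clock 1: out=0, reg = 0xF19
clock 2: out=1, reg = 0xF8C
clock 3: out=0, reg = 0x7C6
clock 4: out=0, reg = 0xBE3
clock 5: out=1, reg = 0xDF1
clock 6: out=1, reg = 0xEF8
clock 7: out=0, reg = 0xF7C
clock 8: out=0, reg = 0x7BE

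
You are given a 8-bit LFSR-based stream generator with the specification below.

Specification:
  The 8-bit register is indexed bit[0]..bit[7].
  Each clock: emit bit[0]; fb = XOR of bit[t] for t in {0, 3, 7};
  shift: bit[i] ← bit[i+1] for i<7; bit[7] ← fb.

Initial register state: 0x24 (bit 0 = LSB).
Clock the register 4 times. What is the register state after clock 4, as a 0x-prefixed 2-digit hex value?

0x02

reg_0 = 0x24
clock 1: out=0, reg = 0x12
clock 2: out=0, reg = 0x09
clock 3: out=1, reg = 0x04
clock 4: out=0, reg = 0x02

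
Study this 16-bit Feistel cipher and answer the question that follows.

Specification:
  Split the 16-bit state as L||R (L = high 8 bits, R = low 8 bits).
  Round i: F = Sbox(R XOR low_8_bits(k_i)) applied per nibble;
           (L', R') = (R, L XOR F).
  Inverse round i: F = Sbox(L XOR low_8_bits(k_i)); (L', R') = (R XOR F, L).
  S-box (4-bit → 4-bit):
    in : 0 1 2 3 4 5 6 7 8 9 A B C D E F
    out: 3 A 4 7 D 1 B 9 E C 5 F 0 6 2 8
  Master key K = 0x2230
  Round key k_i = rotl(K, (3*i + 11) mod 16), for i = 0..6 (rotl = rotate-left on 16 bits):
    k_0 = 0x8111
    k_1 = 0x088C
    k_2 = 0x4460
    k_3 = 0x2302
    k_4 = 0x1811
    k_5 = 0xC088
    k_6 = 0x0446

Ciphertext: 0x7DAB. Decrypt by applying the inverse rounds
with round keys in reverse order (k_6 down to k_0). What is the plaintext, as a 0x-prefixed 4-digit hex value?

0xACE1

s_0 = ciphertext = 0x7DAB
s_1 = InvRound(s_0, k_6) = 0xD47D
s_2 = InvRound(s_1, k_5) = 0x6DD4
s_3 = InvRound(s_2, k_4) = 0x446D
s_4 = InvRound(s_3, k_3) = 0xB644
s_5 = InvRound(s_4, k_2) = 0x2FB6
s_6 = InvRound(s_5, k_1) = 0xE12F
s_7 = InvRound(s_6, k_0) = 0xACE1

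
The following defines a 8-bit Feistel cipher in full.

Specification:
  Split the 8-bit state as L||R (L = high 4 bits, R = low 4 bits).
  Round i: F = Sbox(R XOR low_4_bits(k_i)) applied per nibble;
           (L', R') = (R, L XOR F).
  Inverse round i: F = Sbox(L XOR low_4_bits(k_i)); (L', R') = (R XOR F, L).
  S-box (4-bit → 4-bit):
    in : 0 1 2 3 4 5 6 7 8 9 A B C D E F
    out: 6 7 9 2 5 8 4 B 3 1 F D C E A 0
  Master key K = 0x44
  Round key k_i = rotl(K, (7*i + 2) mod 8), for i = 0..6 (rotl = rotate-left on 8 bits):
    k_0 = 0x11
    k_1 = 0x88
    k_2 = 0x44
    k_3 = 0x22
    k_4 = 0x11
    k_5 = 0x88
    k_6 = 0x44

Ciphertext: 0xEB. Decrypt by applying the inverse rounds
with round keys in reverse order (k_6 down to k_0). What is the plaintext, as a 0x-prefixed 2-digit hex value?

0xBB

s_0 = ciphertext = 0xEB
s_1 = InvRound(s_0, k_6) = 0x4E
s_2 = InvRound(s_1, k_5) = 0x24
s_3 = InvRound(s_2, k_4) = 0x62
s_4 = InvRound(s_3, k_3) = 0x76
s_5 = InvRound(s_4, k_2) = 0x47
s_6 = InvRound(s_5, k_1) = 0xB4
s_7 = InvRound(s_6, k_0) = 0xBB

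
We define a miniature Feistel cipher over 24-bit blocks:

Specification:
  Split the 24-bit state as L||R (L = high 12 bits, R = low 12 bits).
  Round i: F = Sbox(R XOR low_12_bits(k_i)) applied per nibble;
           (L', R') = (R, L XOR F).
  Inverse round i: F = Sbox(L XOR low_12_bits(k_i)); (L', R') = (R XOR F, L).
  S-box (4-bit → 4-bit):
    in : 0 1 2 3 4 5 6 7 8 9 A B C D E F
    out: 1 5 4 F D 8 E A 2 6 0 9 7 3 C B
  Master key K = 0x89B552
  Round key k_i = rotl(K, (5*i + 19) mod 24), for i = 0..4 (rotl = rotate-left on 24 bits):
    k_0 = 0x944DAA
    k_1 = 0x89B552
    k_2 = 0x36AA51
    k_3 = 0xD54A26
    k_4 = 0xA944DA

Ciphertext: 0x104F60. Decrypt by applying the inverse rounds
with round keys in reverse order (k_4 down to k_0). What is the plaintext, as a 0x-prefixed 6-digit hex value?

0x98533A

s_0 = ciphertext = 0x104F60
s_1 = InvRound(s_0, k_4) = 0x75C104
s_2 = InvRound(s_1, k_3) = 0x2A475C
s_3 = InvRound(s_2, k_2) = 0x5E42A4
s_4 = InvRound(s_3, k_1) = 0x33A5E4
s_5 = InvRound(s_4, k_0) = 0x98533A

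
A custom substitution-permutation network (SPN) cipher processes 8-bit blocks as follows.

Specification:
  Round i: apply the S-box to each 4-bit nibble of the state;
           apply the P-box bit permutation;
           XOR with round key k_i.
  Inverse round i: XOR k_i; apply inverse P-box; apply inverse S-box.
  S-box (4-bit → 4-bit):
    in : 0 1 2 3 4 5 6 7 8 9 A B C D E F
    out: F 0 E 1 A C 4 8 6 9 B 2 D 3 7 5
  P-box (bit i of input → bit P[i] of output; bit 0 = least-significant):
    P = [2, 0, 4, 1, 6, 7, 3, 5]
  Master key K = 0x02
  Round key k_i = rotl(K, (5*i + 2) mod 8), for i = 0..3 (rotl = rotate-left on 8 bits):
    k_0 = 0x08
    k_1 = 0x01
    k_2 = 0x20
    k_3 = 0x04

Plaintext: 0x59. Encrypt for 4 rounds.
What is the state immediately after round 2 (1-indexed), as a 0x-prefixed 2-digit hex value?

0xB9

s_0 = plaintext = 0x59
s_1 = Round(s_0, k_0) = 0x26
s_2 = Round(s_1, k_1) = 0xB9
s_3 = Round(s_2, k_2) = 0xA6
s_4 = Round(s_3, k_3) = 0xF4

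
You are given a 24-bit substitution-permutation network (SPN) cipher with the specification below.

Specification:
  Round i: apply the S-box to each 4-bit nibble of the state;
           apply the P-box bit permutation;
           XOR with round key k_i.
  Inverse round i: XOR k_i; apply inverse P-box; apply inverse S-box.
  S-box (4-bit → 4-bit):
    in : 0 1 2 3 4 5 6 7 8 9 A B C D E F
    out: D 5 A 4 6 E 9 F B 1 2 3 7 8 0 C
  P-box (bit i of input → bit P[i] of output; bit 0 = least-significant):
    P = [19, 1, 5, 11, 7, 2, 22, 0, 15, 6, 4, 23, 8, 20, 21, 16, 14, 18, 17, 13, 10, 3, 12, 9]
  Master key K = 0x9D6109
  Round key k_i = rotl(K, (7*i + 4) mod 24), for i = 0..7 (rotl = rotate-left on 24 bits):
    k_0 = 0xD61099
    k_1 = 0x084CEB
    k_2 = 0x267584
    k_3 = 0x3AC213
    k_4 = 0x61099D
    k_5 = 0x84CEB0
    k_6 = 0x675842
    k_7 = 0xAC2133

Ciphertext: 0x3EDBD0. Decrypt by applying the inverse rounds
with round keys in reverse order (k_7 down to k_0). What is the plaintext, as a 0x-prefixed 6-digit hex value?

s_0 = ciphertext = 0x3EDBD0
s_1 = InvRound(s_0, k_7) = 0xF0A865
s_2 = InvRound(s_1, k_6) = 0x372624
s_3 = InvRound(s_2, k_5) = 0xE050BD
s_4 = InvRound(s_3, k_4) = 0x396DEF
s_5 = InvRound(s_4, k_3) = 0x8F6CBF
s_6 = InvRound(s_5, k_2) = 0x4E0FD7
s_7 = InvRound(s_6, k_1) = 0x2C9343
s_8 = InvRound(s_7, k_0) = 0x23C71B

0x23C71B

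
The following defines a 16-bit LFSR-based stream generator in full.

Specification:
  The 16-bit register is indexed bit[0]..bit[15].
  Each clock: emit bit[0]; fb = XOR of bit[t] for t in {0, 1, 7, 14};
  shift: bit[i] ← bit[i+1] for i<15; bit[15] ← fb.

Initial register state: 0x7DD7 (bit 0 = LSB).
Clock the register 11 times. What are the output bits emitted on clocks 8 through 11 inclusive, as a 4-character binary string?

1101

reg_0 = 0x7DD7
clock 1: out=1, reg = 0x3EEB
clock 2: out=1, reg = 0x9F75
clock 3: out=1, reg = 0xCFBA
clock 4: out=0, reg = 0xE7DD
clock 5: out=1, reg = 0xF3EE
clock 6: out=0, reg = 0xF9F7
clock 7: out=1, reg = 0x7CFB
clock 8: out=1, reg = 0x3E7D
clock 9: out=1, reg = 0x9F3E
clock 10: out=0, reg = 0xCF9F
clock 11: out=1, reg = 0x67CF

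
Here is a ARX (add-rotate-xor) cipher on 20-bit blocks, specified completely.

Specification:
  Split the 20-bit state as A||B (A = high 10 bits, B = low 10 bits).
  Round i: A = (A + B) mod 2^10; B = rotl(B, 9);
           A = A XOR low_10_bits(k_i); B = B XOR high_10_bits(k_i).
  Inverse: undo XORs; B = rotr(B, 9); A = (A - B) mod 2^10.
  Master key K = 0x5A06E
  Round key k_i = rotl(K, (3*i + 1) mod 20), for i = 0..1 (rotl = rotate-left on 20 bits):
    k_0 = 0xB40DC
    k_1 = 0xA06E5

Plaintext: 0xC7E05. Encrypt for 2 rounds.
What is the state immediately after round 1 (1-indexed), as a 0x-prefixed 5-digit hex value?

0x7E1D2

s_0 = plaintext = 0xC7E05
s_1 = Round(s_0, k_0) = 0x7E1D2
s_2 = Round(s_1, k_1) = 0x4BE68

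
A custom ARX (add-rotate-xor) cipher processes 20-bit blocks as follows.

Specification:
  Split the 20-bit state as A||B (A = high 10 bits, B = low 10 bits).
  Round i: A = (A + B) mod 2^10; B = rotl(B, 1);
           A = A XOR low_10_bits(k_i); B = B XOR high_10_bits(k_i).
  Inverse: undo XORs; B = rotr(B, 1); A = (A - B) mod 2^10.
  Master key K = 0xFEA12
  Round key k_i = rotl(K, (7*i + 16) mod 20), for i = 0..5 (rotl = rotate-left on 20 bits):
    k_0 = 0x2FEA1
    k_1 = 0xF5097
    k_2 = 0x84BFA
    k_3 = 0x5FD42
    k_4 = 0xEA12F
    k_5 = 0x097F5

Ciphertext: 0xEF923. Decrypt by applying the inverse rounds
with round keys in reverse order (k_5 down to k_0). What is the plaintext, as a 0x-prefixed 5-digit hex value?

s_0 = ciphertext = 0xEF923
s_1 = InvRound(s_0, k_5) = 0xF2083
s_2 = InvRound(s_1, k_4) = 0xD4B95
s_3 = InvRound(s_2, k_3) = 0x26D75
s_4 = InvRound(s_3, k_2) = 0xEBBB3
s_5 = InvRound(s_4, k_1) = 0x41A33
s_6 = InvRound(s_5, k_0) = 0x98546

0x98546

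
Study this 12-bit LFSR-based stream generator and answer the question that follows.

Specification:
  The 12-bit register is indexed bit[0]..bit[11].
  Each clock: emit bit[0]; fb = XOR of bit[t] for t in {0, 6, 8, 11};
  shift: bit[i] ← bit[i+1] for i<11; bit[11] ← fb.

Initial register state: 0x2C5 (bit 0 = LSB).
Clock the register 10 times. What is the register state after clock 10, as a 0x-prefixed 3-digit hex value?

0xA10

reg_0 = 0x2C5
clock 1: out=1, reg = 0x162
clock 2: out=0, reg = 0x0B1
clock 3: out=1, reg = 0x858
clock 4: out=0, reg = 0x42C
clock 5: out=0, reg = 0x216
clock 6: out=0, reg = 0x10B
clock 7: out=1, reg = 0x085
clock 8: out=1, reg = 0x842
clock 9: out=0, reg = 0x421
clock 10: out=1, reg = 0xA10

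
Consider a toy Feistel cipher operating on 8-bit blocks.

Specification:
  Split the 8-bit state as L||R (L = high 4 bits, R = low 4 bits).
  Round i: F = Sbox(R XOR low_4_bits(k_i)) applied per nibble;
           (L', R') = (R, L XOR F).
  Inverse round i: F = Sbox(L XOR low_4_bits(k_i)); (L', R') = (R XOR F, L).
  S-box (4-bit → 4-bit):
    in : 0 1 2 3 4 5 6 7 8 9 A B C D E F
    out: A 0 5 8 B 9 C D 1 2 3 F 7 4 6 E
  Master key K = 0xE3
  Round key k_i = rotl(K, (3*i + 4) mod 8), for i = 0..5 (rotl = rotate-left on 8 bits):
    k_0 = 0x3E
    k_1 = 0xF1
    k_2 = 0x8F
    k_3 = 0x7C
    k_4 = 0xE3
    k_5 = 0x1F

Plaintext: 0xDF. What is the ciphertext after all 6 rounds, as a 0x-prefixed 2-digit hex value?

0x7E

s_0 = plaintext = 0xDF
s_1 = Round(s_0, k_0) = 0xFD
s_2 = Round(s_1, k_1) = 0xD8
s_3 = Round(s_2, k_2) = 0x80
s_4 = Round(s_3, k_3) = 0x0F
s_5 = Round(s_4, k_4) = 0xF7
s_6 = Round(s_5, k_5) = 0x7E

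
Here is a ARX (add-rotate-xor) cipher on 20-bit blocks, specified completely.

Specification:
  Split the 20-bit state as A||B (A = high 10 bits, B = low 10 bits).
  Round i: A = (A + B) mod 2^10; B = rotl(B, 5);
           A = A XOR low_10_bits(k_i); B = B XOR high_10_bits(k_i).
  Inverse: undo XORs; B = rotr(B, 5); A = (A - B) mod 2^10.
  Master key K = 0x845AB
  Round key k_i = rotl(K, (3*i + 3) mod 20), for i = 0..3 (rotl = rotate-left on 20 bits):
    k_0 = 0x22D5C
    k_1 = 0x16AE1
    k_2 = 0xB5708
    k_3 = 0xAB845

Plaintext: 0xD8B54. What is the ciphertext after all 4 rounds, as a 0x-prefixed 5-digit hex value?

0x95E72

s_0 = plaintext = 0xD8B54
s_1 = Round(s_0, k_0) = 0xFAA11
s_2 = Round(s_1, k_1) = 0xC6A6A
s_3 = Round(s_2, k_2) = 0xA3386
s_4 = Round(s_3, k_3) = 0x95E72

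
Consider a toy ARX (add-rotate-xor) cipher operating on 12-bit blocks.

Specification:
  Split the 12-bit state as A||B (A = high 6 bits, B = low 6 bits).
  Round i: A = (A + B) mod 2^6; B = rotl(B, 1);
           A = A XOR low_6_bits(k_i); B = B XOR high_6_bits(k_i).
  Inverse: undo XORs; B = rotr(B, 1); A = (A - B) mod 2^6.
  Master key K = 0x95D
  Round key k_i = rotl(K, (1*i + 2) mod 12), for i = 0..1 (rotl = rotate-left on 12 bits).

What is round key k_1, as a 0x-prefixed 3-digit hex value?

0xAEC

K = 0x95D
k_0 = rotl(K, (1*0+2) mod 12) = rotl(K, 2) = 0x576
k_1 = rotl(K, (1*1+2) mod 12) = rotl(K, 3) = 0xAEC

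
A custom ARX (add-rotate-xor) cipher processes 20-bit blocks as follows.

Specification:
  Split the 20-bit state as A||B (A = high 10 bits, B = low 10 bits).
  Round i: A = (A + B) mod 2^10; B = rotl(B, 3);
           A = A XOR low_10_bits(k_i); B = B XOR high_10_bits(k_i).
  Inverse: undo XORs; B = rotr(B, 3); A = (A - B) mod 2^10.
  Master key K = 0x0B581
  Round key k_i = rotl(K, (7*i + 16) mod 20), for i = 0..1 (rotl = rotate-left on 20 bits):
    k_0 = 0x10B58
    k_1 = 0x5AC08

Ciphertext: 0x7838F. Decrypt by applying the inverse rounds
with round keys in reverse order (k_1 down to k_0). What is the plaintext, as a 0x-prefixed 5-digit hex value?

0x64743

s_0 = ciphertext = 0x7838F
s_1 = InvRound(s_0, k_1) = 0xE325C
s_2 = InvRound(s_1, k_0) = 0x64743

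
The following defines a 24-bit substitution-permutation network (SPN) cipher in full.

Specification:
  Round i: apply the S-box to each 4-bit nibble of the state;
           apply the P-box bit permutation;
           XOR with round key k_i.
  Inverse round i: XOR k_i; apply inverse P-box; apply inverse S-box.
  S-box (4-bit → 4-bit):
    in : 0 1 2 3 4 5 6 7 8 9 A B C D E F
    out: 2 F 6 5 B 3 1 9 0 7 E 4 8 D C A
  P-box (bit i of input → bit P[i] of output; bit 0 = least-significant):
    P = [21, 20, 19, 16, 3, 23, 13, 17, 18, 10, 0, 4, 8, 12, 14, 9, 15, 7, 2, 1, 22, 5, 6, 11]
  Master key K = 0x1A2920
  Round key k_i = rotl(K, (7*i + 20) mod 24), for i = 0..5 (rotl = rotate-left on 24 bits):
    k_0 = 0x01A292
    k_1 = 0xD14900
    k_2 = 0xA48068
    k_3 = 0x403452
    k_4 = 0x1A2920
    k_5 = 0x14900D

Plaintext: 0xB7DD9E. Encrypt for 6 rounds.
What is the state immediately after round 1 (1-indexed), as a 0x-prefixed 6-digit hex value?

s_0 = plaintext = 0xB7DD9E
s_1 = Round(s_0, k_0) = 0x8C41C9
s_2 = Round(s_1, k_1) = 0xEF5E13
s_3 = Round(s_2, k_2) = 0x0EB9B3
s_4 = Round(s_3, k_3) = 0x6C5075
s_5 = Round(s_4, k_4) = 0x683C2A
s_6 = Round(s_5, k_5) = 0xCDF11D

0x8C41C9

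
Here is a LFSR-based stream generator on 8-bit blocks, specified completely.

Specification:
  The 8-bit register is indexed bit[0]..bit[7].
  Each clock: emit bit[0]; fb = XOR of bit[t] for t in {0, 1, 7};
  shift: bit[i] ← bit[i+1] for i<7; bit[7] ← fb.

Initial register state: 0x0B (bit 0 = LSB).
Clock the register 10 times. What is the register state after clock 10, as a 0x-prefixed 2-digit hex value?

0xBE

reg_0 = 0x0B
clock 1: out=1, reg = 0x05
clock 2: out=1, reg = 0x82
clock 3: out=0, reg = 0x41
clock 4: out=1, reg = 0xA0
clock 5: out=0, reg = 0xD0
clock 6: out=0, reg = 0xE8
clock 7: out=0, reg = 0xF4
clock 8: out=0, reg = 0xFA
clock 9: out=0, reg = 0x7D
clock 10: out=1, reg = 0xBE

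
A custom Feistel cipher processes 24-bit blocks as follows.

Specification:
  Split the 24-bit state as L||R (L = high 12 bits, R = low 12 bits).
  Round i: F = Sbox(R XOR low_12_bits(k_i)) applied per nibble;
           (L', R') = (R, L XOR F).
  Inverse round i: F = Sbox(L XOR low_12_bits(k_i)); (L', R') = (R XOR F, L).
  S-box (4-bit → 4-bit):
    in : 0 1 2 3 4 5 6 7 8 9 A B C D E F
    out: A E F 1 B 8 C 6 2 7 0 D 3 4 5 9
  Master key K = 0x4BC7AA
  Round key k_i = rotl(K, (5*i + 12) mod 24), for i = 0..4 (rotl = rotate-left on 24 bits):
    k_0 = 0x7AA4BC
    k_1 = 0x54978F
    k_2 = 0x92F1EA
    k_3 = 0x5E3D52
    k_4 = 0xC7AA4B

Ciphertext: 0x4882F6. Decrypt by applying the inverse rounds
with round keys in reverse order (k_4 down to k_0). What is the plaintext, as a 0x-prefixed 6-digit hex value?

0x0926F2

s_0 = ciphertext = 0x4882F6
s_1 = InvRound(s_0, k_4) = 0x7C7488
s_2 = InvRound(s_1, k_3) = 0x4F07C7
s_3 = InvRound(s_2, k_2) = 0xF274F0
s_4 = InvRound(s_3, k_1) = 0x6F2F27
s_5 = InvRound(s_4, k_0) = 0x0926F2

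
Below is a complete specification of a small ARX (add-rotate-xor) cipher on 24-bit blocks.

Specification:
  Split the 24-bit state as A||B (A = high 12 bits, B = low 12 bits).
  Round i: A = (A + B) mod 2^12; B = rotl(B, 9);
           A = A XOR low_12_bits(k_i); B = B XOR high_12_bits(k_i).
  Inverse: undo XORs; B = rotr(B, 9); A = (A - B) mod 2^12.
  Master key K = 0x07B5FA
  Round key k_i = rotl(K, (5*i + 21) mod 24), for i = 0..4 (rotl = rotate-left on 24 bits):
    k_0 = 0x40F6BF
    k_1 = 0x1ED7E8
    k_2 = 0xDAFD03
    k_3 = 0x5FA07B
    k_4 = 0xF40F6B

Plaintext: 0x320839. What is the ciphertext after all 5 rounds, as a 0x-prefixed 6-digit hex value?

0x744869

s_0 = plaintext = 0x320839
s_1 = Round(s_0, k_0) = 0xDE6708
s_2 = Round(s_1, k_1) = 0x30610C
s_3 = Round(s_2, k_2) = 0x91158E
s_4 = Round(s_3, k_3) = 0xEE494B
s_5 = Round(s_4, k_4) = 0x744869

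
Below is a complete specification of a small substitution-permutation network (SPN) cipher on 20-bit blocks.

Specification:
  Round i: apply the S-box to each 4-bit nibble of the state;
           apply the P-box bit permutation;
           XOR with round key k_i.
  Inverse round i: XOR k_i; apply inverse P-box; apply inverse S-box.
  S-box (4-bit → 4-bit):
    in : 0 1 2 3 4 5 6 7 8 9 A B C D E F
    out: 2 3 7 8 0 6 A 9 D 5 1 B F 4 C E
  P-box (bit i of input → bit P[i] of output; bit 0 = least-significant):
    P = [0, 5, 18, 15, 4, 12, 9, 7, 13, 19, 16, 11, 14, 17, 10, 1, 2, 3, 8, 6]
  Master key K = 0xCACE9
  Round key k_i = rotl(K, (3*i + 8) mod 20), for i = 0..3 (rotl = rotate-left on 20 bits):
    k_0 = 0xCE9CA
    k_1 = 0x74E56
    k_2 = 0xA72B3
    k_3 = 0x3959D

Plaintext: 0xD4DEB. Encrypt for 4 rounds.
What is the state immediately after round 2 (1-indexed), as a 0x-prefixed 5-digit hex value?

s_0 = plaintext = 0xD4DEB
s_1 = Round(s_0, k_0) = 0xD6A6B
s_2 = Round(s_1, k_1) = 0x5FFF5
s_3 = Round(s_2, k_2) = 0x56D19
s_4 = Round(s_3, k_3) = 0x48486

0x5FFF5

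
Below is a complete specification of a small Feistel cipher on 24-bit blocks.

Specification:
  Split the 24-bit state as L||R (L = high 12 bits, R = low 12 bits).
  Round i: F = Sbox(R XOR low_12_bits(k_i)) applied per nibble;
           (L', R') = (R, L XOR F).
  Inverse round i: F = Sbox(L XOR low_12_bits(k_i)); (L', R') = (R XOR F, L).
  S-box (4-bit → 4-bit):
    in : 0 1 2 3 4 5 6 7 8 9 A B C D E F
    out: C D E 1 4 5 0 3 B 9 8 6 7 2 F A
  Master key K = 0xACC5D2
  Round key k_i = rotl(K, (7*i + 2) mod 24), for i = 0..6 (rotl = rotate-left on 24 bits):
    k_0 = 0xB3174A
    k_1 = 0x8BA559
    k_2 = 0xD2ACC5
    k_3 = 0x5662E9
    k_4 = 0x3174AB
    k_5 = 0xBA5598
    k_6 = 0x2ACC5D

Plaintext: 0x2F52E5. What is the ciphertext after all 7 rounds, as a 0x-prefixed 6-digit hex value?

s_0 = plaintext = 0x2F52E5
s_1 = Round(s_0, k_0) = 0x2E577F
s_2 = Round(s_1, k_1) = 0x77FC05
s_3 = Round(s_2, k_2) = 0xC05B03
s_4 = Round(s_3, k_3) = 0xB035FD
s_5 = Round(s_4, k_4) = 0x5FD653
s_6 = Round(s_5, k_5) = 0x65348B
s_7 = Round(s_6, k_6) = 0x48BD73

0x48BD73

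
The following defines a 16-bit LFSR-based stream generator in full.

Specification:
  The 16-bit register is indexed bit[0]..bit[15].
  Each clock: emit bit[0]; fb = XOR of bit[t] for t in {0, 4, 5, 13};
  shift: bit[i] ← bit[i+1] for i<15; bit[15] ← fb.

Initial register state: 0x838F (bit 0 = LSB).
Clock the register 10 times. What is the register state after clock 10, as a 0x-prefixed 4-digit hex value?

0xC5E0

reg_0 = 0x838F
clock 1: out=1, reg = 0xC1C7
clock 2: out=1, reg = 0xE0E3
clock 3: out=1, reg = 0xF071
clock 4: out=1, reg = 0x7838
clock 5: out=0, reg = 0xBC1C
clock 6: out=0, reg = 0x5E0E
clock 7: out=0, reg = 0x2F07
clock 8: out=1, reg = 0x1783
clock 9: out=1, reg = 0x8BC1
clock 10: out=1, reg = 0xC5E0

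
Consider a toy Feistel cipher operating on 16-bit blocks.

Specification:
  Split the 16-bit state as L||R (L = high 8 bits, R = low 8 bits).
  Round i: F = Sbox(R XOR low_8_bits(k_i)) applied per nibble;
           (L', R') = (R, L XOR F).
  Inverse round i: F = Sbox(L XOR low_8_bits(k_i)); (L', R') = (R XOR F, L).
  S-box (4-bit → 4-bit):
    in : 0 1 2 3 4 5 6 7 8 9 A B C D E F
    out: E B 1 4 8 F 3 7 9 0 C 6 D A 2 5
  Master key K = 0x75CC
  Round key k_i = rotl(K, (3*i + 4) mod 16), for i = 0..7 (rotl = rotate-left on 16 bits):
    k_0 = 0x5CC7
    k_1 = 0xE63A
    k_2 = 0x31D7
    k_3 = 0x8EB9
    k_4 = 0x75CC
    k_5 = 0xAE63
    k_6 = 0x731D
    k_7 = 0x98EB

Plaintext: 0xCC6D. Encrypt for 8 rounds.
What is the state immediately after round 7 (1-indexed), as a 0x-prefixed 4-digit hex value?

s_0 = plaintext = 0xCC6D
s_1 = Round(s_0, k_0) = 0x6D00
s_2 = Round(s_1, k_1) = 0x0021
s_3 = Round(s_2, k_2) = 0x2153
s_4 = Round(s_3, k_3) = 0x530D
s_5 = Round(s_4, k_4) = 0x0D88
s_6 = Round(s_5, k_5) = 0x882B
s_7 = Round(s_6, k_6) = 0x2BCB
s_8 = Round(s_7, k_7) = 0xCB35

0x2BCB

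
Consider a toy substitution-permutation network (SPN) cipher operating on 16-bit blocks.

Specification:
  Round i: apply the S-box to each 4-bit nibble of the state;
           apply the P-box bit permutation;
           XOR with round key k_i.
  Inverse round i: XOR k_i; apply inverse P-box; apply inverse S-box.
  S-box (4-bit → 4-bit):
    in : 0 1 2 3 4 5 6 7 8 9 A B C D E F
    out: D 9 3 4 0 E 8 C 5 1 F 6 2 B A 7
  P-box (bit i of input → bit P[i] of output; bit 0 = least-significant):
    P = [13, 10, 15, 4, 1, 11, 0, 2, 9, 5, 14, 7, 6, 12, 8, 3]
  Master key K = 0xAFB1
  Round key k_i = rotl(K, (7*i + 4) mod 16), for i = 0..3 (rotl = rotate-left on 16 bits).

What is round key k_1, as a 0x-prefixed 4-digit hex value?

0x8D7D

K = 0xAFB1
k_0 = rotl(K, (7*0+4) mod 16) = rotl(K, 4) = 0xFB1A
k_1 = rotl(K, (7*1+4) mod 16) = rotl(K, 11) = 0x8D7D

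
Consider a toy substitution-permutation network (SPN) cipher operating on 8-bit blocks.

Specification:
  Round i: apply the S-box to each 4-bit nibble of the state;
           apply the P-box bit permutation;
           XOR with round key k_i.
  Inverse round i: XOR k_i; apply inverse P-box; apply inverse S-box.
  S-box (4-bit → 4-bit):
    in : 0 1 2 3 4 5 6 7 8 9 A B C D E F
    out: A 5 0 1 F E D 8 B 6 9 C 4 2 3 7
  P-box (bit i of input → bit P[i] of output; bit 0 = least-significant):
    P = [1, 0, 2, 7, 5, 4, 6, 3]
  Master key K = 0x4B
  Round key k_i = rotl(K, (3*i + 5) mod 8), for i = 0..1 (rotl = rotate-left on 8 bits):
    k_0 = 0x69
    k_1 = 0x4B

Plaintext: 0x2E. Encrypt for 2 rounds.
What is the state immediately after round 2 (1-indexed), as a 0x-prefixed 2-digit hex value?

0xA1

s_0 = plaintext = 0x2E
s_1 = Round(s_0, k_0) = 0x6A
s_2 = Round(s_1, k_1) = 0xA1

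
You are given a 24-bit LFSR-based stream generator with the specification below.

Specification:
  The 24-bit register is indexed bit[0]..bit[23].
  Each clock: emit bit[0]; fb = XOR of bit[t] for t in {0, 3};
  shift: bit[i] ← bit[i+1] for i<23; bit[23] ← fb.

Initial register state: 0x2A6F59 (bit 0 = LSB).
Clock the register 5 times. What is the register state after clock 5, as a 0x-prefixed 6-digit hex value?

0x91537A

reg_0 = 0x2A6F59
clock 1: out=1, reg = 0x1537AC
clock 2: out=0, reg = 0x8A9BD6
clock 3: out=0, reg = 0x454DEB
clock 4: out=1, reg = 0x22A6F5
clock 5: out=1, reg = 0x91537A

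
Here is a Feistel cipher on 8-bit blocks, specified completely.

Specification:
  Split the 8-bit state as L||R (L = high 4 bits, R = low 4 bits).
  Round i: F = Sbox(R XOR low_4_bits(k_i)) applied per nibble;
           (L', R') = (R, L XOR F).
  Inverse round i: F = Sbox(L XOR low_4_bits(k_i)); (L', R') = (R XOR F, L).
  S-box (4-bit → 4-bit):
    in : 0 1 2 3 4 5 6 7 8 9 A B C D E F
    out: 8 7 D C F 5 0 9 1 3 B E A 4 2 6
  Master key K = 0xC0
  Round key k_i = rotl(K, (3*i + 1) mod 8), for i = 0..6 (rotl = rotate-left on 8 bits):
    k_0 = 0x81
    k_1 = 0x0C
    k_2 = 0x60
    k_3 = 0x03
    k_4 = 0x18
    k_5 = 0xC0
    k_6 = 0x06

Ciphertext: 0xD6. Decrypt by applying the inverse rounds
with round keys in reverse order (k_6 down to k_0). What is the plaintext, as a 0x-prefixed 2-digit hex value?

s_0 = ciphertext = 0xD6
s_1 = InvRound(s_0, k_6) = 0x8D
s_2 = InvRound(s_1, k_5) = 0xC8
s_3 = InvRound(s_2, k_4) = 0x7C
s_4 = InvRound(s_3, k_3) = 0x37
s_5 = InvRound(s_4, k_2) = 0xB3
s_6 = InvRound(s_5, k_1) = 0xAB
s_7 = InvRound(s_6, k_0) = 0x5A

0x5A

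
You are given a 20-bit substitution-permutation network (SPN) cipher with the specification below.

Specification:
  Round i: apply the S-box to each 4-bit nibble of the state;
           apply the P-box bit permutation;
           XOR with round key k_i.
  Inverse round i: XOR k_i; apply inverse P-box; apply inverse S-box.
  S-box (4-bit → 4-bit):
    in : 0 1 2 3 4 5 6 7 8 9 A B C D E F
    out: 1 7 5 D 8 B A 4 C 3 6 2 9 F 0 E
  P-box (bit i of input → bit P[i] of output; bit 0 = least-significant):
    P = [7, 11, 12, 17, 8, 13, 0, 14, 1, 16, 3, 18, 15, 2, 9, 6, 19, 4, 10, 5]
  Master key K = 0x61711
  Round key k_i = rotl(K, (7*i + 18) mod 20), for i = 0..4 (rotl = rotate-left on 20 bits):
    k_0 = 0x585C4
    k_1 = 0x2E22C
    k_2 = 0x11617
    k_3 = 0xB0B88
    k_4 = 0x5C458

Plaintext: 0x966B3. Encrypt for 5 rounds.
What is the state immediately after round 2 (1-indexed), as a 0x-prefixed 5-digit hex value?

0x7C7BB

s_0 = plaintext = 0x966B3
s_1 = Round(s_0, k_0) = 0xAB510
s_2 = Round(s_1, k_1) = 0x7C7BB
s_3 = Round(s_2, k_2) = 0x1BA5F
s_4 = Round(s_3, k_3) = 0x07694
s_5 = Round(s_4, k_4) = 0xAE758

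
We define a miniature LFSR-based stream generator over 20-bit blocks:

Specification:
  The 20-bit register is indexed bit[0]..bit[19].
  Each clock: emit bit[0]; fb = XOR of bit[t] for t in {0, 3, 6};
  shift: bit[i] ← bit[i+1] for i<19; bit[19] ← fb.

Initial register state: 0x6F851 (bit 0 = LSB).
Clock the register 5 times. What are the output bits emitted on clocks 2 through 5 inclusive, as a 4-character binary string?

0001

reg_0 = 0x6F851
clock 1: out=1, reg = 0x37C28
clock 2: out=0, reg = 0x9BE14
clock 3: out=0, reg = 0x4DF0A
clock 4: out=0, reg = 0xA6F85
clock 5: out=1, reg = 0xD37C2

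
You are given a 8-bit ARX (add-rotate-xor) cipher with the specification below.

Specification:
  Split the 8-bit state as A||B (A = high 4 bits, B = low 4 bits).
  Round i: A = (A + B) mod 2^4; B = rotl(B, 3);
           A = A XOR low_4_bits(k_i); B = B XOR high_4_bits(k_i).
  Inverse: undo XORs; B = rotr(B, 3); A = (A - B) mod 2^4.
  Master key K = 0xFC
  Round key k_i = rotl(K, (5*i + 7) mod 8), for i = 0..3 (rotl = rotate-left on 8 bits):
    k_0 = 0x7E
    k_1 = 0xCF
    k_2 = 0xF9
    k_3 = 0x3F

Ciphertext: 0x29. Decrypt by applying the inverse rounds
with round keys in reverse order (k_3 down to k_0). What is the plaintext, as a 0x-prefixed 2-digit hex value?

s_0 = ciphertext = 0x29
s_1 = InvRound(s_0, k_3) = 0x85
s_2 = InvRound(s_1, k_2) = 0xC5
s_3 = InvRound(s_2, k_1) = 0x03
s_4 = InvRound(s_3, k_0) = 0x68

0x68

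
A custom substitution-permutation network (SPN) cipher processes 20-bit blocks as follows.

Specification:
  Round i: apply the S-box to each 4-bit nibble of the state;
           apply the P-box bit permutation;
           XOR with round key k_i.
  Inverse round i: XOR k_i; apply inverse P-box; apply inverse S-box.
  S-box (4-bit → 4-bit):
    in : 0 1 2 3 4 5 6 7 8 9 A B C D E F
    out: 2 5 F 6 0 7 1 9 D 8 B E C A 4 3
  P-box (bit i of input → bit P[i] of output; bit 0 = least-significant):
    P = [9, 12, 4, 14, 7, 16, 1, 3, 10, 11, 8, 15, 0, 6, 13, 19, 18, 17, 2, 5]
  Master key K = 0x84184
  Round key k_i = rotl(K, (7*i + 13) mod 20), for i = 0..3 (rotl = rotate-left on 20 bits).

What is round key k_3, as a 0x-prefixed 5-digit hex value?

0x12106

K = 0x84184
k_0 = rotl(K, (7*0+13) mod 20) = rotl(K, 13) = 0x09083
k_1 = rotl(K, (7*1+13) mod 20) = rotl(K, 0) = 0x84184
k_2 = rotl(K, (7*2+13) mod 20) = rotl(K, 7) = 0x0C242
k_3 = rotl(K, (7*3+13) mod 20) = rotl(K, 14) = 0x12106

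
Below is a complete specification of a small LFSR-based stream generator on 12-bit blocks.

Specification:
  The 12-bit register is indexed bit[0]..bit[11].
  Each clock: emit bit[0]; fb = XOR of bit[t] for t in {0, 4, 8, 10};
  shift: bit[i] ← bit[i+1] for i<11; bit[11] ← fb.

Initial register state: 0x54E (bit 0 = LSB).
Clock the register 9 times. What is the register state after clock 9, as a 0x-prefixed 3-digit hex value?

0x732

reg_0 = 0x54E
clock 1: out=0, reg = 0x2A7
clock 2: out=1, reg = 0x953
clock 3: out=1, reg = 0xCA9
clock 4: out=1, reg = 0x654
clock 5: out=0, reg = 0x32A
clock 6: out=0, reg = 0x995
clock 7: out=1, reg = 0xCCA
clock 8: out=0, reg = 0xE65
clock 9: out=1, reg = 0x732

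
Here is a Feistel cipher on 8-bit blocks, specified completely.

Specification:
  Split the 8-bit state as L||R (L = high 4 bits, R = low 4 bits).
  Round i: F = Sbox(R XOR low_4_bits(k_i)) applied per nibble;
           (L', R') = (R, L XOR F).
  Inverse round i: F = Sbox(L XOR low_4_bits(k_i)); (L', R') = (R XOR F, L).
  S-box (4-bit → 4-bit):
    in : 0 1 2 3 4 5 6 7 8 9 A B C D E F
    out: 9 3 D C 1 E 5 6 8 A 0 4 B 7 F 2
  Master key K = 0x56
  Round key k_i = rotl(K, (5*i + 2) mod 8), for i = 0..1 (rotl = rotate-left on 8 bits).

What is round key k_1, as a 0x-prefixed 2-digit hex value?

0x2B

K = 0x56
k_0 = rotl(K, (5*0+2) mod 8) = rotl(K, 2) = 0x59
k_1 = rotl(K, (5*1+2) mod 8) = rotl(K, 7) = 0x2B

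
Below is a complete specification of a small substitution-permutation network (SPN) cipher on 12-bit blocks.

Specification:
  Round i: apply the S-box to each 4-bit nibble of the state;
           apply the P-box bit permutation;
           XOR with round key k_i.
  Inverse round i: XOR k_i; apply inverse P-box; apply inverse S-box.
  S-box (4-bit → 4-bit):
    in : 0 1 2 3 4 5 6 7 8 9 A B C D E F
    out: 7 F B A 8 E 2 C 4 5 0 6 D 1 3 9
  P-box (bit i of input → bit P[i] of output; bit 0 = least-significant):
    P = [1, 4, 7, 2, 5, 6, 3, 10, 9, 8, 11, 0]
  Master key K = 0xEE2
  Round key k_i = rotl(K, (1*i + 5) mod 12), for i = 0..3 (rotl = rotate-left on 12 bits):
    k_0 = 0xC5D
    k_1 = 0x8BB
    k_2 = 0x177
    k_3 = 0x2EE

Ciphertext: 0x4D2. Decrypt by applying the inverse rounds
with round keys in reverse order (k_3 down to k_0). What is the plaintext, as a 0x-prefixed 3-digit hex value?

0xD29

s_0 = ciphertext = 0x4D2
s_1 = InvRound(s_0, k_3) = 0xDC3
s_2 = InvRound(s_1, k_2) = 0x8F5
s_3 = InvRound(s_2, k_1) = 0xABF
s_4 = InvRound(s_3, k_0) = 0xD29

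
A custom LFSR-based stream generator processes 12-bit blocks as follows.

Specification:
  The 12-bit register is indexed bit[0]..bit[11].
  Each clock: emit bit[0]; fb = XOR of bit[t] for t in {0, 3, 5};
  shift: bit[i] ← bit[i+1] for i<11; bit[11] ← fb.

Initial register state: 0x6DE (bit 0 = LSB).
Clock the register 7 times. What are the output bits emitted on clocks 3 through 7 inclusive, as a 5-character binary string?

reg_0 = 0x6DE
clock 1: out=0, reg = 0xB6F
clock 2: out=1, reg = 0xDB7
clock 3: out=1, reg = 0x6DB
clock 4: out=1, reg = 0x36D
clock 5: out=1, reg = 0x9B6
clock 6: out=0, reg = 0xCDB
clock 7: out=1, reg = 0x66D

11101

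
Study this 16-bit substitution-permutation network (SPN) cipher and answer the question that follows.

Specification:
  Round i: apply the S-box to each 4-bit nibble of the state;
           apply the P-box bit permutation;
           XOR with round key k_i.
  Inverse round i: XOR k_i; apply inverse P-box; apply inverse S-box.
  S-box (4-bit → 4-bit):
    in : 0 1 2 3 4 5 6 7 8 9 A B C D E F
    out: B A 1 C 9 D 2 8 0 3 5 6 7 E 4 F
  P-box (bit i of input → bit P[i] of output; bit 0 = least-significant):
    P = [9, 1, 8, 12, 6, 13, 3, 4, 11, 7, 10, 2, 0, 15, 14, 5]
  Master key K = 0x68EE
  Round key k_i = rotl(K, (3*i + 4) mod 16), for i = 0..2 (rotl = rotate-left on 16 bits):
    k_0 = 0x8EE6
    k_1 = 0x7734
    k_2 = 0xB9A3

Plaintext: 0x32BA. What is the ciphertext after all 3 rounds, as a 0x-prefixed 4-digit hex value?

0x3593

s_0 = plaintext = 0x32BA
s_1 = Round(s_0, k_0) = 0xE5CE
s_2 = Round(s_1, k_1) = 0x1A78
s_3 = Round(s_2, k_2) = 0x3593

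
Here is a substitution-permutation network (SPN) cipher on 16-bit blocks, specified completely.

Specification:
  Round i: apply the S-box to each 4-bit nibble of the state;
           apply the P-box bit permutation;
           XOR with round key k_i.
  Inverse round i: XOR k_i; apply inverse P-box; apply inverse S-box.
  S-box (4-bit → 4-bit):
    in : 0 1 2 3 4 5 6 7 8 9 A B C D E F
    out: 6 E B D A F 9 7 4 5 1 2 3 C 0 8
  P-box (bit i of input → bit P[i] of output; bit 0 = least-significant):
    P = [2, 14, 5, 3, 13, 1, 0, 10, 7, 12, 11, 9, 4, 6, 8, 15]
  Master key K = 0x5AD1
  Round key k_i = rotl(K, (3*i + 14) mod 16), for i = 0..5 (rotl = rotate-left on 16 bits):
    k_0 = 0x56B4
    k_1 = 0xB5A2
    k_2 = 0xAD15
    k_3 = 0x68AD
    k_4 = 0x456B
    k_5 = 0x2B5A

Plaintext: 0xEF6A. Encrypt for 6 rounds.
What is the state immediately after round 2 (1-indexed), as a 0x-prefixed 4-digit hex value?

s_0 = plaintext = 0xEF6A
s_1 = Round(s_0, k_0) = 0x70B0
s_2 = Round(s_1, k_1) = 0xECD0
s_3 = Round(s_2, k_2) = 0xF9B4
s_4 = Round(s_3, k_3) = 0xA027
s_5 = Round(s_4, k_4) = 0x395D
s_6 = Round(s_5, k_5) = 0x86E1

0xECD0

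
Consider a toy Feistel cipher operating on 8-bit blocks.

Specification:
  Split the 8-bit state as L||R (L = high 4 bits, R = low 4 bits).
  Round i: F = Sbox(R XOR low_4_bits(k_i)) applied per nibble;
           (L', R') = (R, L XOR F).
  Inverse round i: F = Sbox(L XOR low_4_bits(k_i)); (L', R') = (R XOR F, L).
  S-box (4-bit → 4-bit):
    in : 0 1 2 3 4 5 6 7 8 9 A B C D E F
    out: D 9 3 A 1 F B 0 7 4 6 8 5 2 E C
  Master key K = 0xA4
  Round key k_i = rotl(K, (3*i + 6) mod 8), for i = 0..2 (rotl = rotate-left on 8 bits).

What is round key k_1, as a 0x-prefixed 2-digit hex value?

0x49

K = 0xA4
k_0 = rotl(K, (3*0+6) mod 8) = rotl(K, 6) = 0x29
k_1 = rotl(K, (3*1+6) mod 8) = rotl(K, 1) = 0x49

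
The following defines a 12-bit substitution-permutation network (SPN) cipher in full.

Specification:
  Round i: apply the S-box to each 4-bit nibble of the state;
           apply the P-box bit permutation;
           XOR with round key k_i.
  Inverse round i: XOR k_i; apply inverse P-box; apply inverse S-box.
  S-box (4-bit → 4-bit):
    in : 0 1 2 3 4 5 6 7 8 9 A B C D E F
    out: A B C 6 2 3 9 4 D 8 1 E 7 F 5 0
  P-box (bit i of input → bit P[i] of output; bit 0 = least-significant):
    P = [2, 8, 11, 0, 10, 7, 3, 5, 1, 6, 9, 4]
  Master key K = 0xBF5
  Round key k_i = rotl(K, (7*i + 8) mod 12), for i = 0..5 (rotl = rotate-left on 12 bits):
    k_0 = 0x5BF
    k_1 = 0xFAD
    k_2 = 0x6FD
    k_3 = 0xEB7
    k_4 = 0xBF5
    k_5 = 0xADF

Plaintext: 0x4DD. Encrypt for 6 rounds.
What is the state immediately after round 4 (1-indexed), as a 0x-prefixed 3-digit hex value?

0x59D

s_0 = plaintext = 0x4DD
s_1 = Round(s_0, k_0) = 0x852
s_2 = Round(s_1, k_1) = 0x13E
s_3 = Round(s_2, k_2) = 0xE23
s_4 = Round(s_3, k_3) = 0x59D
s_5 = Round(s_4, k_4) = 0x292
s_6 = Round(s_5, k_5) = 0x0EE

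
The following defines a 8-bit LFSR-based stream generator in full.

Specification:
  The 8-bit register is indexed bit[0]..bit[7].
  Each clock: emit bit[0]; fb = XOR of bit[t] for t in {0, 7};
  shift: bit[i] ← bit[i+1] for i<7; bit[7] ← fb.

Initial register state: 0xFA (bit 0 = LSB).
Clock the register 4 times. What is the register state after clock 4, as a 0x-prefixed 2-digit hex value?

reg_0 = 0xFA
clock 1: out=0, reg = 0xFD
clock 2: out=1, reg = 0x7E
clock 3: out=0, reg = 0x3F
clock 4: out=1, reg = 0x9F

0x9F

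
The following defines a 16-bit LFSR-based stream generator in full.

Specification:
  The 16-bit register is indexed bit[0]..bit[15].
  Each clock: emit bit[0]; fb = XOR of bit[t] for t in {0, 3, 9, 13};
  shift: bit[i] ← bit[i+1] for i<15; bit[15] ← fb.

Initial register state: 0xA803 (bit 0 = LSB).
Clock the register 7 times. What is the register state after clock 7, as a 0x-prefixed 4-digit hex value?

0x8550

reg_0 = 0xA803
clock 1: out=1, reg = 0x5401
clock 2: out=1, reg = 0xAA00
clock 3: out=0, reg = 0x5500
clock 4: out=0, reg = 0x2A80
clock 5: out=0, reg = 0x1540
clock 6: out=0, reg = 0x0AA0
clock 7: out=0, reg = 0x8550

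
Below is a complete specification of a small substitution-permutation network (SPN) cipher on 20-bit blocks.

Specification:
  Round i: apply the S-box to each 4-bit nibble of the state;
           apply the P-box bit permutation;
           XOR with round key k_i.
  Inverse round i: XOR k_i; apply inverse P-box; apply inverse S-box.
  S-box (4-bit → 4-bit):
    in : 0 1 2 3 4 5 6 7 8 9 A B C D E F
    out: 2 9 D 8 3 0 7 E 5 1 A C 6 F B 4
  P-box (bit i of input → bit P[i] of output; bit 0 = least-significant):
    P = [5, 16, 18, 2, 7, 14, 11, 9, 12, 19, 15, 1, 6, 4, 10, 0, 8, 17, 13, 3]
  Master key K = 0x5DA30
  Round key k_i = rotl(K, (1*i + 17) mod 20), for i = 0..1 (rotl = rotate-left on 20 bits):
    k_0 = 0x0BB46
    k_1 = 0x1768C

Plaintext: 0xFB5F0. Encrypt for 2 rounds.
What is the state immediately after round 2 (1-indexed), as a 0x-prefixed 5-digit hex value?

s_0 = plaintext = 0xFB5F0
s_1 = Round(s_0, k_0) = 0x19747
s_2 = Round(s_1, k_1) = 0xCB742

0xCB742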